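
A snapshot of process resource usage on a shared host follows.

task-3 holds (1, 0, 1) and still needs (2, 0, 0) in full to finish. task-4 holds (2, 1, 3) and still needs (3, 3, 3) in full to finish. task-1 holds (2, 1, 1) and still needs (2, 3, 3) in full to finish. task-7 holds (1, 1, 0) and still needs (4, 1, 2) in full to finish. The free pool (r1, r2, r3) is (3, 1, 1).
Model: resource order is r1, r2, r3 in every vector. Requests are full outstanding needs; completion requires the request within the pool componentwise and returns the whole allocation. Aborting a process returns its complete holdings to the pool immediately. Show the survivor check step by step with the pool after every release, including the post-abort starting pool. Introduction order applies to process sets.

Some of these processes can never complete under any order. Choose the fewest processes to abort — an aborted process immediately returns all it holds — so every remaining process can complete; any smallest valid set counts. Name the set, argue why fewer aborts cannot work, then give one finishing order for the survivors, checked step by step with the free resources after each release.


Abort task-4.
Key observation: task-1 was stuck for good until task-4 gave back (2, 1, 3); in the order shown it finishes at step 3.
Why nothing smaller works: aborting no one leaves the state deadlocked as given.
One survivor order: task-7, task-3, task-1. Step-by-step check (post-abort pool first):
  pool = (5, 2, 4)
  task-7 needs (4, 1, 2) <= (5, 2, 4) -> finishes; pool += (1, 1, 0) = (6, 3, 4)
  task-3 needs (2, 0, 0) <= (6, 3, 4) -> finishes; pool += (1, 0, 1) = (7, 3, 5)
  task-1 needs (2, 3, 3) <= (7, 3, 5) -> finishes; pool += (2, 1, 1) = (9, 4, 6)


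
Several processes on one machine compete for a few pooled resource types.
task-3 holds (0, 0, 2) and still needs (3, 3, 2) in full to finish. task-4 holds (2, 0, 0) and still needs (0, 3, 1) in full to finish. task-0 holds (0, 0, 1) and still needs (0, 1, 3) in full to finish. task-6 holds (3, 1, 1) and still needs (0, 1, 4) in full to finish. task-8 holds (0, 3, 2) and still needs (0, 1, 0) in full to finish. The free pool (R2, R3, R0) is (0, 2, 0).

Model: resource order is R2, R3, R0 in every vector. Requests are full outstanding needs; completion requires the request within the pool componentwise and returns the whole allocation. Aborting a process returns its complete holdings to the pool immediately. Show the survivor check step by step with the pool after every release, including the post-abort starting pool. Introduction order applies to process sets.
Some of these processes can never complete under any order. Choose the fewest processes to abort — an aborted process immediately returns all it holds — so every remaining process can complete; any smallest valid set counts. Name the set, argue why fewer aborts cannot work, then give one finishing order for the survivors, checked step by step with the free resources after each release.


The answer: abort task-3.
Key observation: before aborting task-3, task-0 was permanently blocked — no order could ever run it; afterwards it completes at step 2.
Why nothing smaller works: aborting no one leaves the state deadlocked as given.
The survivors complete as task-8, task-0, task-6, task-4. Step-by-step check (starting from the post-abort pool):
  pool = (0, 2, 2)
  task-8: need (0, 1, 0) fits (0, 2, 2); releases (0, 3, 2), pool now (0, 5, 4)
  task-0: need (0, 1, 3) fits (0, 5, 4); releases (0, 0, 1), pool now (0, 5, 5)
  task-6: need (0, 1, 4) fits (0, 5, 5); releases (3, 1, 1), pool now (3, 6, 6)
  task-4: need (0, 3, 1) fits (3, 6, 6); releases (2, 0, 0), pool now (5, 6, 6)


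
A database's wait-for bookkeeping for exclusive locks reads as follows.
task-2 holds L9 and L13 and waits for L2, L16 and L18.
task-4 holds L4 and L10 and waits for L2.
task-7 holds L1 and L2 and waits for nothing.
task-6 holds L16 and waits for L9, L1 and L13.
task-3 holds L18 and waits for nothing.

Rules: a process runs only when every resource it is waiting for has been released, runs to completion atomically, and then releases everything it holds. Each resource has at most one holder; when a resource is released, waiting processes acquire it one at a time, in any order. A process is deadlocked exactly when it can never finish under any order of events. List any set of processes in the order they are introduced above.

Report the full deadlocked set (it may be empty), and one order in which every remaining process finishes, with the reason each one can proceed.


Deadlocked set: task-2 and task-6.
Key observation: the waits loop around task-2 -> task-6 -> task-2 with no way out; no other process is dragged down with it.
The rest can finish in the order task-7, task-3, task-4.
Verifying each step:
  task-7: no waits; runs immediately, freeing L1 and L2
  task-3: no waits; runs immediately, freeing L18
  task-4 waits on L2 — all released -> runs and releases L4 and L10


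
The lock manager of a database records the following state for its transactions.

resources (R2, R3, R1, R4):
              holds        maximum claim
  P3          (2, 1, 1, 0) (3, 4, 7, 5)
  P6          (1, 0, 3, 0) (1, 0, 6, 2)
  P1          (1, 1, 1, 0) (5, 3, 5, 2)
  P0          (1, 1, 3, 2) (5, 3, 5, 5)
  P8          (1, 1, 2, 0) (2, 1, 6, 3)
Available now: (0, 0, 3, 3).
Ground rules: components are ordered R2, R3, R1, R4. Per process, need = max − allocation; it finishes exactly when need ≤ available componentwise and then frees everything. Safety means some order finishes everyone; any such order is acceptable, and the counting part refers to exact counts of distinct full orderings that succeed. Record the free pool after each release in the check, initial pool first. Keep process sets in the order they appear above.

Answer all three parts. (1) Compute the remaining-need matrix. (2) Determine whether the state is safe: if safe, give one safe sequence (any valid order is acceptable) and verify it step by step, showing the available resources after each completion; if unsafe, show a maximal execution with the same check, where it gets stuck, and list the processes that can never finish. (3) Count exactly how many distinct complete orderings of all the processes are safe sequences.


(1) Outstanding need per process (order R2, R3, R1, R4):
  P3: (1, 3, 6, 5)
  P6: (0, 0, 3, 2)
  P1: (4, 2, 4, 2)
  P0: (4, 2, 2, 3)
  P8: (1, 0, 4, 3)
(2) UNSAFE — no complete ordering exists.
Key observation: R3 is the bottleneck — with P6, P8 done the pool holds (2, 1, 8, 3), short of every remaining need.
Going as far as possible: P6, P8; after that, nothing fits. Walking it through:
  pool = (0, 0, 3, 3)
  P6 needs (0, 0, 3, 2) <= (0, 0, 3, 3) -> finishes; pool += (1, 0, 3, 0) = (1, 0, 6, 3)
  P8 needs (1, 0, 4, 3) <= (1, 0, 6, 3) -> finishes; pool += (1, 1, 2, 0) = (2, 1, 8, 3)
  blocked: P3 wants (1, 3, 6, 5), pool (2, 1, 8, 3) — not enough R3 and R4
  blocked: P1 wants (4, 2, 4, 2), pool (2, 1, 8, 3) — not enough R2 and R3
  blocked: P0 wants (4, 2, 2, 3), pool (2, 1, 8, 3) — not enough R2 and R3
Processes that can never finish: P3, P1 and P0.
(3) Precisely 0 of the possible complete orderings are safe sequences.


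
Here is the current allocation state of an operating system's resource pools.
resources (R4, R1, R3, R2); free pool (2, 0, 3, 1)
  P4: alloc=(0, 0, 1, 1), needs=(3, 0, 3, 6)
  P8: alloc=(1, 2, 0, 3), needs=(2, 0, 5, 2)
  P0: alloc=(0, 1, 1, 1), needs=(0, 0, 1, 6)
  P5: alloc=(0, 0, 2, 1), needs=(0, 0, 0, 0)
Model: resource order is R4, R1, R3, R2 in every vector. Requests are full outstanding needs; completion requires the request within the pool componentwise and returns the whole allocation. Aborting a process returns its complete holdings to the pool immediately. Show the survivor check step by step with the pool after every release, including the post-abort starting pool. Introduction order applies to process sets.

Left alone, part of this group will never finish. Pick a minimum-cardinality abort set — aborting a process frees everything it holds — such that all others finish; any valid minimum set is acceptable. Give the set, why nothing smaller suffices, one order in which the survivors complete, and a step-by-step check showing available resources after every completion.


Minimum abort set: P0.
Key observation: aborting P0 returns (0, 1, 1, 1), and P4 — hopeless before — runs at step 3 with the returned capacity in the pool.
Minimality: the empty abort set fails — the state is deadlocked as it stands.
Survivors finish in the order: P5, P8, P4. Check, step by step (pool after the aborts first):
  pool = (2, 1, 4, 2)
  P5 needs (0, 0, 0, 0) <= (2, 1, 4, 2) -> finishes; pool += (0, 0, 2, 1) = (2, 1, 6, 3)
  P8 needs (2, 0, 5, 2) <= (2, 1, 6, 3) -> finishes; pool += (1, 2, 0, 3) = (3, 3, 6, 6)
  P4 needs (3, 0, 3, 6) <= (3, 3, 6, 6) -> finishes; pool += (0, 0, 1, 1) = (3, 3, 7, 7)


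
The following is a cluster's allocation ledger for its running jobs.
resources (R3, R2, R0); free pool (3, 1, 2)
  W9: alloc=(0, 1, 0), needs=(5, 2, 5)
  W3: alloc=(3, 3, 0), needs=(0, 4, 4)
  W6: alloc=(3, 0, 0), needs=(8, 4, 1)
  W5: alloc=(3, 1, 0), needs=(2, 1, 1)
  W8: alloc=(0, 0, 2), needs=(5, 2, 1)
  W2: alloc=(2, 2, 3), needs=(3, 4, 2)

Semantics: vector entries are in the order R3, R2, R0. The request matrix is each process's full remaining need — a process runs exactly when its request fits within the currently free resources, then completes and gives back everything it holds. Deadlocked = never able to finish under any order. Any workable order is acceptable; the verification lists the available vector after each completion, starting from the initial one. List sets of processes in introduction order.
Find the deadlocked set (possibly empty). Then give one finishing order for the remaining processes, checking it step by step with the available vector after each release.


Deadlocked: W9, W3, W6 and W2.
Key observation: after W5, W8 the pool peaks at (6, 2, 4), and each blocked process is short somewhere: W9 on R0; W3 on R2; W6 on R3, R2; W2 on R2.
The rest can finish in the order W5, W8. Walking it through:
  pool = (3, 1, 2)
  W5: need (2, 1, 1) fits (3, 1, 2); releases (3, 1, 0), pool now (6, 2, 2)
  W8: need (5, 2, 1) fits (6, 2, 2); releases (0, 0, 2), pool now (6, 2, 4)
The stuck group stays short no matter what:
  W9 cannot run: need (5, 2, 5) vs free (6, 2, 4) (insufficient R0)
  W3 cannot run: need (0, 4, 4) vs free (6, 2, 4) (insufficient R2)
  W6 cannot run: need (8, 4, 1) vs free (6, 2, 4) (insufficient R3 and R2)
  W2 cannot run: need (3, 4, 2) vs free (6, 2, 4) (insufficient R2)


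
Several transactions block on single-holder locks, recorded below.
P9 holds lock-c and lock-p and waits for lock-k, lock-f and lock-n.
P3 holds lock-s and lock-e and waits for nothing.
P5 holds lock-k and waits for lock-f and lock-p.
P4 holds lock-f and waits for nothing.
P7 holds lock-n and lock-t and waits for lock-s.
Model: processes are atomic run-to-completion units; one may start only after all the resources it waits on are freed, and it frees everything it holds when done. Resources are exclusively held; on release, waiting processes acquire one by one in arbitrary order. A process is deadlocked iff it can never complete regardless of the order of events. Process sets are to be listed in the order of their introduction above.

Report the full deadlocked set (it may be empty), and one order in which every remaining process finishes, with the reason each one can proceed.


Deadlocked set: P9 and P5.
Key observation: the wait chain closes on itself along P9 -> P5 -> P9; no other process is dragged down with it.
One completion order for the rest: P4, P3, P7.
Step-by-step check:
  P4: no waits; runs immediately, freeing lock-f
  P3: no waits; runs immediately, freeing lock-s and lock-e
  P7 waits on lock-s — all released -> runs and releases lock-n and lock-t


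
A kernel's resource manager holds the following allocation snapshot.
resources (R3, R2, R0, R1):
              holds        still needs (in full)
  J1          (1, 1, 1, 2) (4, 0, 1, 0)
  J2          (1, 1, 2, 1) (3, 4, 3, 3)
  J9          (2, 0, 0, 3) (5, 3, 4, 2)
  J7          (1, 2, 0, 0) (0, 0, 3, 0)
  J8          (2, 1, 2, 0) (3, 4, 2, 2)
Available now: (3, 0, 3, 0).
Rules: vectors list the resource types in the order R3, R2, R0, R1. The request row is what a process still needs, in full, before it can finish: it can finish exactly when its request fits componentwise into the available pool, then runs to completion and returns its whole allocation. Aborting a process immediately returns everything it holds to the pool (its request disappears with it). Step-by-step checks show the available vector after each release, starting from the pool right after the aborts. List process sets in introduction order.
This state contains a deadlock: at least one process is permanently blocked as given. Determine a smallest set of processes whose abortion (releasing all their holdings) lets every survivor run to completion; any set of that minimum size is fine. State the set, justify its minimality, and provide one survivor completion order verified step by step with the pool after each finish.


Abort J8.
Key observation: the returned (2, 1, 2, 0) from J8 is what brings J2 — unrunnable before, under any order — into play at step 4.
Why nothing smaller works: aborting no one leaves the state deadlocked as given.
One survivor order: J7, J1, J9, J2. Walking it through (post-abort pool first):
  pool = (5, 1, 5, 0)
  run J7 (needs (0, 0, 3, 0), free (5, 1, 5, 0)); after release of (1, 2, 0, 0) the pool is (6, 3, 5, 0)
  run J1 (needs (4, 0, 1, 0), free (6, 3, 5, 0)); after release of (1, 1, 1, 2) the pool is (7, 4, 6, 2)
  run J9 (needs (5, 3, 4, 2), free (7, 4, 6, 2)); after release of (2, 0, 0, 3) the pool is (9, 4, 6, 5)
  run J2 (needs (3, 4, 3, 3), free (9, 4, 6, 5)); after release of (1, 1, 2, 1) the pool is (10, 5, 8, 6)


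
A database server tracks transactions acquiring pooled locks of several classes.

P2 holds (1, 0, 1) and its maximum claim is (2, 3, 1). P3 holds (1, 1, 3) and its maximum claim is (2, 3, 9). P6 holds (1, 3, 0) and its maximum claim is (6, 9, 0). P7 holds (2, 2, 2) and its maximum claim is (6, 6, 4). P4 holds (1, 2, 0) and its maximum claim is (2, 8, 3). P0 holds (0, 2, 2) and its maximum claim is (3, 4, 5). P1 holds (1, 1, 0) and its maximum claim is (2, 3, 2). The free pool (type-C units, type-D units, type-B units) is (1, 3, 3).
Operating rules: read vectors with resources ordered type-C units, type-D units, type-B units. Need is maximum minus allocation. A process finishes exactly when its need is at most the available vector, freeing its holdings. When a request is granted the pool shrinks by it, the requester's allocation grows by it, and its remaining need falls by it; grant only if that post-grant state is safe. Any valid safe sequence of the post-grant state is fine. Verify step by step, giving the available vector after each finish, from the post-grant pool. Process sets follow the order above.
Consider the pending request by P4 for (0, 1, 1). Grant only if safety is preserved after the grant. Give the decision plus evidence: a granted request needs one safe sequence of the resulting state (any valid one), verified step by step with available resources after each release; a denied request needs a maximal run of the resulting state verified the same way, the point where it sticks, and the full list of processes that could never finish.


GRANT. The post-grant state is safe; one safe sequence: P1, P2, P0, P4, P3, P6, P7.
Key observation: even at the reduced pool (1, 2, 2), P1 fits immediately, so safety survives the grant.
Step-by-step check of the post-grant state:
  pool = (1, 2, 2)
  P1: need (1, 2, 2) fits (1, 2, 2); releases (1, 1, 0), pool now (2, 3, 2)
  P2: need (1, 3, 0) fits (2, 3, 2); releases (1, 0, 1), pool now (3, 3, 3)
  P0: need (3, 2, 3) fits (3, 3, 3); releases (0, 2, 2), pool now (3, 5, 5)
  P4: need (1, 5, 2) fits (3, 5, 5); releases (1, 3, 1), pool now (4, 8, 6)
  P3: need (1, 2, 6) fits (4, 8, 6); releases (1, 1, 3), pool now (5, 9, 9)
  P6: need (5, 6, 0) fits (5, 9, 9); releases (1, 3, 0), pool now (6, 12, 9)
  P7: need (4, 4, 2) fits (6, 12, 9); releases (2, 2, 2), pool now (8, 14, 11)


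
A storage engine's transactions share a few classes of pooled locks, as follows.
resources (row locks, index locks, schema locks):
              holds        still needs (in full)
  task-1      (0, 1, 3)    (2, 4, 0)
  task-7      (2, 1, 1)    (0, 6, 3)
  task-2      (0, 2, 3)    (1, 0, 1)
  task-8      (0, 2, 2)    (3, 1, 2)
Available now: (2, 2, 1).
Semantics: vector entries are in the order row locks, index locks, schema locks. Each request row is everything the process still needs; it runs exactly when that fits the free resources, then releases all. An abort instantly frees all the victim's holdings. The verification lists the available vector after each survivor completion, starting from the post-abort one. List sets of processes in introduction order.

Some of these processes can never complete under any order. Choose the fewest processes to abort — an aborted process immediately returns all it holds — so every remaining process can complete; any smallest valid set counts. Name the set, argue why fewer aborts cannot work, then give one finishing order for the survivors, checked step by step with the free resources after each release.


Abort task-8.
Key observation: task-7 had no path to completion before; after the abort of task-8 ((0, 2, 2) returned), step 3 is where it fits.
Why nothing smaller works: aborting no one leaves the state deadlocked as given.
The survivors complete as task-2, task-1, task-7. Verifying each step (starting from the post-abort pool):
  pool = (2, 4, 3)
  task-2: need (1, 0, 1) fits (2, 4, 3); releases (0, 2, 3), pool now (2, 6, 6)
  task-1: need (2, 4, 0) fits (2, 6, 6); releases (0, 1, 3), pool now (2, 7, 9)
  task-7: need (0, 6, 3) fits (2, 7, 9); releases (2, 1, 1), pool now (4, 8, 10)


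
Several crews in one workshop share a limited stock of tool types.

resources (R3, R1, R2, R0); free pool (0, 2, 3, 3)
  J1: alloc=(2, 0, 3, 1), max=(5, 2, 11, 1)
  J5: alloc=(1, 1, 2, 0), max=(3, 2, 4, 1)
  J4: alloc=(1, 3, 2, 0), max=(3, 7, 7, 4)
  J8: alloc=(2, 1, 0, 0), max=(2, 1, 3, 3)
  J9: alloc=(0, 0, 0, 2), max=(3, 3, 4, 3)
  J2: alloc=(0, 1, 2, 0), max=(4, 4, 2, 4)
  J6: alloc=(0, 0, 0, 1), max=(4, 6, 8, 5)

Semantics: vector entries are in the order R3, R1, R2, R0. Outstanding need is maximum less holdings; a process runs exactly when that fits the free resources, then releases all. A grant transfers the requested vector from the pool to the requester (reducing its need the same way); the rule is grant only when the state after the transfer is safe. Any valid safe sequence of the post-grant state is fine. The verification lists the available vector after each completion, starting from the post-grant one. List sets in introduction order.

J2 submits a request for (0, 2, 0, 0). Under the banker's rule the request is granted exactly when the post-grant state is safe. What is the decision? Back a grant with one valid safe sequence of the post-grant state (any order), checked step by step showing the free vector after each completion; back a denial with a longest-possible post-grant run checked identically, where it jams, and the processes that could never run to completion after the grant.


DENY. Granting would leave the state unsafe.
Key observation: after J8, J5 the pool peaks at (3, 2, 5, 3), and each blocked process is short somewhere: J1 on R2; J4 on R1, R0; J9 on R1; J2 on R3, R0; J6 on R3, R1, R2, R0.
After a pretend grant, a maximal execution: J8, J5 — then nothing else fits. Step-by-step check:
  pool = (0, 0, 3, 3)
  J8: need (0, 0, 3, 3) fits (0, 0, 3, 3); releases (2, 1, 0, 0), pool now (2, 1, 3, 3)
  J5: need (2, 1, 2, 1) fits (2, 1, 3, 3); releases (1, 1, 2, 0), pool now (3, 2, 5, 3)
  J1 still needs (3, 2, 8, 0) but only (3, 2, 5, 3) is free — short on R2
  J4 still needs (2, 4, 5, 4) but only (3, 2, 5, 3) is free — short on R1 and R0
  J9 still needs (3, 3, 4, 1) but only (3, 2, 5, 3) is free — short on R1
  J2 still needs (4, 1, 0, 4) but only (3, 2, 5, 3) is free — short on R3 and R0
  J6 still needs (4, 6, 8, 4) but only (3, 2, 5, 3) is free — short on R3, R1, R2 and R0
Post-grant, the permanently blocked set is J1, J4, J9, J2 and J6.


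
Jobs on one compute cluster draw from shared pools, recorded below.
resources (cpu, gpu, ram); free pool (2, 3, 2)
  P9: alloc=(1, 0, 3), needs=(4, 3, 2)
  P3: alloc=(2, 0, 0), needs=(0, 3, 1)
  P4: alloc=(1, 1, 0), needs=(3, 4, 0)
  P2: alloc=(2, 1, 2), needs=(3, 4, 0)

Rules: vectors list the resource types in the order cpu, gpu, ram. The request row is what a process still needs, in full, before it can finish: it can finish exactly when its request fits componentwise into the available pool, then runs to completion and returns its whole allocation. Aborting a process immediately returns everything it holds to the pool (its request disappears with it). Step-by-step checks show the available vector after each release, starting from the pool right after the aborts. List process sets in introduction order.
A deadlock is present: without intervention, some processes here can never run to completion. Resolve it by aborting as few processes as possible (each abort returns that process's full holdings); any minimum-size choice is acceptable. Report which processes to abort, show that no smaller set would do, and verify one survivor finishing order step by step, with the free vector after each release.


Minimum abort set: P2.
Key observation: before aborting P2, P4 was permanently blocked — no order could ever run it; afterwards it completes at step 3.
No smaller set exists: with zero aborts the deadlock remains.
Survivors finish in the order: P3, P9, P4. Check, step by step (pool after the aborts first):
  pool = (4, 4, 4)
  P3 needs (0, 3, 1) <= (4, 4, 4) -> finishes; pool += (2, 0, 0) = (6, 4, 4)
  P9 needs (4, 3, 2) <= (6, 4, 4) -> finishes; pool += (1, 0, 3) = (7, 4, 7)
  P4 needs (3, 4, 0) <= (7, 4, 7) -> finishes; pool += (1, 1, 0) = (8, 5, 7)


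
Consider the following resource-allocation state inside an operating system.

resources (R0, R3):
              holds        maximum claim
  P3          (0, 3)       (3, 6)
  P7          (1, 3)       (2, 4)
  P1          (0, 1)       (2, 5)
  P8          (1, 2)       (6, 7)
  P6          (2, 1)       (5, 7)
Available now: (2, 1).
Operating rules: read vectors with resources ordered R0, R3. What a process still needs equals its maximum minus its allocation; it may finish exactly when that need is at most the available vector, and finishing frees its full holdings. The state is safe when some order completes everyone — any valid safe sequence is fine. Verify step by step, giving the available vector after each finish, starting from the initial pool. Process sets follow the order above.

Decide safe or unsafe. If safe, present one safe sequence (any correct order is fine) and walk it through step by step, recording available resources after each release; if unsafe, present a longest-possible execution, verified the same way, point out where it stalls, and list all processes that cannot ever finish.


SAFE, for example via the order P7, P3, P1, P6, P8.
Key observation: the order's first zero-slack moment is P7 ((1, 1) needed, (2, 1) free — a requested resource with nothing to spare).
Walking it through:
  pool = (2, 1)
  run P7 (needs (1, 1), free (2, 1)); after release of (1, 3) the pool is (3, 4)
  run P3 (needs (3, 3), free (3, 4)); after release of (0, 3) the pool is (3, 7)
  run P1 (needs (2, 4), free (3, 7)); after release of (0, 1) the pool is (3, 8)
  run P6 (needs (3, 6), free (3, 8)); after release of (2, 1) the pool is (5, 9)
  run P8 (needs (5, 5), free (5, 9)); after release of (1, 2) the pool is (6, 11)


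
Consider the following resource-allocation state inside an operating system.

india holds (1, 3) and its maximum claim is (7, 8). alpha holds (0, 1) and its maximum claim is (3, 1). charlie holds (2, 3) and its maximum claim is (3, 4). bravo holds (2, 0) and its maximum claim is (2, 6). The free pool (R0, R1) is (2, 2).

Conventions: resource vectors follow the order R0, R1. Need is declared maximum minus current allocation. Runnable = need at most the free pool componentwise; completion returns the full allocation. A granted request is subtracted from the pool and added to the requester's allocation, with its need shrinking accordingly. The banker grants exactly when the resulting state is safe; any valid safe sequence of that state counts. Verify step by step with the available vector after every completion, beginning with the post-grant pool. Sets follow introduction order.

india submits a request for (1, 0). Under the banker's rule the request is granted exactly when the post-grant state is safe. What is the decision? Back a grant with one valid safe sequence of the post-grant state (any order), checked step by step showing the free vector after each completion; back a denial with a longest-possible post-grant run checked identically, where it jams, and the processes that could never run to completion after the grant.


GRANT: granting preserves safety; a valid post-grant sequence is charlie, alpha, bravo, india.
Key observation: (1, 2) free after granting still covers charlie first, and each release covers the next.
Step-by-step check of the post-grant state:
  pool = (1, 2)
  charlie: need (1, 1) fits (1, 2); releases (2, 3), pool now (3, 5)
  alpha: need (3, 0) fits (3, 5); releases (0, 1), pool now (3, 6)
  bravo: need (0, 6) fits (3, 6); releases (2, 0), pool now (5, 6)
  india: need (5, 5) fits (5, 6); releases (2, 3), pool now (7, 9)


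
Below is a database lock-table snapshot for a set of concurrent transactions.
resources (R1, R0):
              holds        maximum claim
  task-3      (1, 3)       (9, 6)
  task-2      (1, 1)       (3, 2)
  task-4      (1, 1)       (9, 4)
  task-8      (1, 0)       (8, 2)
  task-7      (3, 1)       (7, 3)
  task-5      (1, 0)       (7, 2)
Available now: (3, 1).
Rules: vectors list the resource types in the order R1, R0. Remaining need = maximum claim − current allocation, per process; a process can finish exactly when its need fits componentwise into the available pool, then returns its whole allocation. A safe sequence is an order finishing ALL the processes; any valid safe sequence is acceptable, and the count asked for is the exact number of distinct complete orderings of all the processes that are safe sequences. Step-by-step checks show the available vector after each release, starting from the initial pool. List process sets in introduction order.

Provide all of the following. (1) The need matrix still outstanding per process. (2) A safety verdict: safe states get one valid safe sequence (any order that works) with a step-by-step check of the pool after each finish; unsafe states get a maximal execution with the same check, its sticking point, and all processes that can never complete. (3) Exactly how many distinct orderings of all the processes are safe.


(1) Outstanding need per process (order R1, R0):
  task-3: (8, 3)
  task-2: (2, 1)
  task-4: (8, 3)
  task-8: (7, 2)
  task-7: (4, 2)
  task-5: (6, 2)
(2) SAFE. One safe sequence: task-2, task-7, task-5, task-3, task-4, task-8.
Key observation: reading the order forward, task-2 is the first process whose need (2, 1) meets the free pool (3, 1) exactly on a resource it requests.
Check, step by step:
  pool = (3, 1)
  task-2: need (2, 1) fits (3, 1); releases (1, 1), pool now (4, 2)
  task-7: need (4, 2) fits (4, 2); releases (3, 1), pool now (7, 3)
  task-5: need (6, 2) fits (7, 3); releases (1, 0), pool now (8, 3)
  task-3: need (8, 3) fits (8, 3); releases (1, 3), pool now (9, 6)
  task-4: need (8, 3) fits (9, 6); releases (1, 1), pool now (10, 7)
  task-8: need (7, 2) fits (10, 7); releases (1, 0), pool now (11, 7)
(3) Exactly 12 of the possible complete orderings are safe sequences.


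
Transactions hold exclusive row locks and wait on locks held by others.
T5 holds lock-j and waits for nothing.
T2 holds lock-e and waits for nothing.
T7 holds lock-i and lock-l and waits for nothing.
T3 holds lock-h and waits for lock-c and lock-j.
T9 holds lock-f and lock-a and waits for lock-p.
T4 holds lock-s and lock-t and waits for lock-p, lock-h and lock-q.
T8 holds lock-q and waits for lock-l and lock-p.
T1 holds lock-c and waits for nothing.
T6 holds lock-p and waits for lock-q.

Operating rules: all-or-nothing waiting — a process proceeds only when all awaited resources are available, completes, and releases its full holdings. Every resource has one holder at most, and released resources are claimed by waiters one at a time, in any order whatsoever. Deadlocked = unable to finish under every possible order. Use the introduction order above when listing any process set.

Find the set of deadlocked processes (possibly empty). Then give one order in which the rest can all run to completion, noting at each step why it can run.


The deadlocked set is T9, T4, T8 and T6.
Key observation: along T6 -> T8 -> T6, each member waits on what the next one holds — a deadlock; T9 and T4 wait into the deadlock from upstream.
One completion order for the rest: T7, T2, T5, T1, T3.
Check, step by step:
  T7: no waits; runs immediately, freeing lock-i and lock-l
  T2: no waits; runs immediately, freeing lock-e
  T5: no waits; runs immediately, freeing lock-j
  T1: no waits; runs immediately, freeing lock-c
  T3 waits on lock-c and lock-j — all released -> runs and releases lock-h


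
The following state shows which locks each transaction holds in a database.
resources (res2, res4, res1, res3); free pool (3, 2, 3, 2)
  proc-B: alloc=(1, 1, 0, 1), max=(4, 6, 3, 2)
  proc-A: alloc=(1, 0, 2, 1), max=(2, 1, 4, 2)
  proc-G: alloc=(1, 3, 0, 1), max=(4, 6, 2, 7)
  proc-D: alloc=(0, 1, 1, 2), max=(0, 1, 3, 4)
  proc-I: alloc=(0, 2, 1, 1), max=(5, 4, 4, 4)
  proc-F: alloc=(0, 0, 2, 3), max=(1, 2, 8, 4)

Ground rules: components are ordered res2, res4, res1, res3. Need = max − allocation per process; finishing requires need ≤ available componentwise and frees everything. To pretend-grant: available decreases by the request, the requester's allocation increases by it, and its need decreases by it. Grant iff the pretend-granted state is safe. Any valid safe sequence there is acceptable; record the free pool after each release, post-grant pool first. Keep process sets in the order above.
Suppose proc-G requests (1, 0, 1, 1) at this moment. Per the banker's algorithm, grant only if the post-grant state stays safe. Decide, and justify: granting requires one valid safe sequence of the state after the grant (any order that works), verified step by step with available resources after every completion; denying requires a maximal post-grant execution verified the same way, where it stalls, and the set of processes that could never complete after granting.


DENY: after the grant no complete ordering would exist.
Key observation: after proc-A, proc-D the pool peaks at (3, 3, 5, 4), and each blocked process is short somewhere: proc-B on res4; proc-G on res3; proc-I on res2; proc-F on res1.
Pretend the grant happened; the run proc-A, proc-D goes as far as possible. Walking it through:
  pool = (2, 2, 2, 1)
  proc-A: need (1, 1, 2, 1) fits (2, 2, 2, 1); releases (1, 0, 2, 1), pool now (3, 2, 4, 2)
  proc-D: need (0, 0, 2, 2) fits (3, 2, 4, 2); releases (0, 1, 1, 2), pool now (3, 3, 5, 4)
  blocked: proc-B wants (3, 5, 3, 1), pool (3, 3, 5, 4) — not enough res4
  blocked: proc-G wants (2, 3, 1, 5), pool (3, 3, 5, 4) — not enough res3
  blocked: proc-I wants (5, 2, 3, 3), pool (3, 3, 5, 4) — not enough res2
  blocked: proc-F wants (1, 2, 6, 1), pool (3, 3, 5, 4) — not enough res1
Processes that could never finish after the grant: proc-B, proc-G, proc-I and proc-F.


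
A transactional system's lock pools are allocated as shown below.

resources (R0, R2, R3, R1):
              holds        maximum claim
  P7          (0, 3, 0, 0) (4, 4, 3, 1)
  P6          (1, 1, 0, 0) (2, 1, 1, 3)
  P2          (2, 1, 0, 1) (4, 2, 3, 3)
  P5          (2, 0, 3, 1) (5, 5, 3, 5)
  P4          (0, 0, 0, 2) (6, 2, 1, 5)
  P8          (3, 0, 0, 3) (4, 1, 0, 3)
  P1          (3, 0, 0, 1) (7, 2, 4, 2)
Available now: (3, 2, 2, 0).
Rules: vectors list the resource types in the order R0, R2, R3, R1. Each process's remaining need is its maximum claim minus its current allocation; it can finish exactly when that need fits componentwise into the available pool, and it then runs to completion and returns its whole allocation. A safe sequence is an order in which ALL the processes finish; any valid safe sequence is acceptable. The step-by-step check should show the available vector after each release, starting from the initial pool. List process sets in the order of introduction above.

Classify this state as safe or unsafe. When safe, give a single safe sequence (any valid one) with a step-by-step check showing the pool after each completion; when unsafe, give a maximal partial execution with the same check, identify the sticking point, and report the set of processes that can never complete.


UNSAFE.
Key observation: after P8, P6, P4 the pool peaks at (7, 3, 2, 5), and each blocked process is short somewhere: P7 on R3; P2 on R3; P5 on R2; P1 on R3.
Going as far as possible: P8, P6, P4; after that, nothing fits. Step-by-step check:
  pool = (3, 2, 2, 0)
  P8: need (1, 1, 0, 0) fits (3, 2, 2, 0); releases (3, 0, 0, 3), pool now (6, 2, 2, 3)
  P6: need (1, 0, 1, 3) fits (6, 2, 2, 3); releases (1, 1, 0, 0), pool now (7, 3, 2, 3)
  P4: need (6, 2, 1, 3) fits (7, 3, 2, 3); releases (0, 0, 0, 2), pool now (7, 3, 2, 5)
  blocked: P7 wants (4, 1, 3, 1), pool (7, 3, 2, 5) — not enough R3
  blocked: P2 wants (2, 1, 3, 2), pool (7, 3, 2, 5) — not enough R3
  blocked: P5 wants (3, 5, 0, 4), pool (7, 3, 2, 5) — not enough R2
  blocked: P1 wants (4, 2, 4, 1), pool (7, 3, 2, 5) — not enough R3
Permanently blocked: P7, P2, P5 and P1.


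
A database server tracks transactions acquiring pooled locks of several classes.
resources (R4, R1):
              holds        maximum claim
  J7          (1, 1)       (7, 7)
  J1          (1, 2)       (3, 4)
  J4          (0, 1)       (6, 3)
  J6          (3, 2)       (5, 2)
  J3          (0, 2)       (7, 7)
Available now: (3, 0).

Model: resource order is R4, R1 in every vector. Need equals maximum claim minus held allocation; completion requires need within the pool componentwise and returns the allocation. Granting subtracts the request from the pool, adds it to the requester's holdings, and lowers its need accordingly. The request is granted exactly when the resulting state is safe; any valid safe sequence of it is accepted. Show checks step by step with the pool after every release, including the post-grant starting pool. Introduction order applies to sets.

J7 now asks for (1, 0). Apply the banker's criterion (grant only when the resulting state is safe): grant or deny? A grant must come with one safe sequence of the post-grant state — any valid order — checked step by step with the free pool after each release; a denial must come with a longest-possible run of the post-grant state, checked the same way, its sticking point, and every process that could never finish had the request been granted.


DENY: after the grant no complete ordering would exist.
Key observation: after J6, J1, J4 the pool peaks at (6, 5), and each blocked process is short somewhere: J7 on R1; J3 on R4.
Pretend the grant happened; the run J6, J1, J4 goes as far as possible. Walking it through:
  pool = (2, 0)
  J6: need (2, 0) fits (2, 0); releases (3, 2), pool now (5, 2)
  J1: need (2, 2) fits (5, 2); releases (1, 2), pool now (6, 4)
  J4: need (6, 2) fits (6, 4); releases (0, 1), pool now (6, 5)
  J7 cannot run: need (5, 6) vs free (6, 5) (insufficient R1)
  J3 cannot run: need (7, 5) vs free (6, 5) (insufficient R4)
Processes that could never finish after the grant: J7 and J3.


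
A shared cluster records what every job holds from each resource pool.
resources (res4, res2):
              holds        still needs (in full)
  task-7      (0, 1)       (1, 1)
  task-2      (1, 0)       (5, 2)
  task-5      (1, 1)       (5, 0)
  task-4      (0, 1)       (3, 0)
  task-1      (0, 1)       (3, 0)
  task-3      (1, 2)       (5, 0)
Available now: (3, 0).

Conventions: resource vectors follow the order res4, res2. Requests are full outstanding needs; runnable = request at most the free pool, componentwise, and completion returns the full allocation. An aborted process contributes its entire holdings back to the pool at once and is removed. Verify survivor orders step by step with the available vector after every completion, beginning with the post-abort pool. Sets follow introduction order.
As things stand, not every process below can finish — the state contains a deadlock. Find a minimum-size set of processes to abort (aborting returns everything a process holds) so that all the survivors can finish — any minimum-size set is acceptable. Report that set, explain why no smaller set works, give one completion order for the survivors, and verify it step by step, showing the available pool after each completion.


Abort task-2 and task-3.
Key observation: no ordering could ever have run task-5 before the abort of task-2 and task-3; with (2, 2) back in the pool it fits at step 4.
Why nothing smaller works — every single abort fails: task-7 alone leaves task-2 blocked (short on res4); task-2 alone leaves task-5 blocked (short on res4); task-5 alone leaves task-2 blocked (short on res4); task-4 alone leaves task-2 blocked (short on res4); task-1 alone leaves task-2 blocked (short on res4); task-3 alone leaves task-2 blocked (short on res4).
The survivors complete as task-7, task-1, task-4, task-5. Check, step by step (starting from the post-abort pool):
  pool = (5, 2)
  task-7 needs (1, 1) <= (5, 2) -> finishes; pool += (0, 1) = (5, 3)
  task-1 needs (3, 0) <= (5, 3) -> finishes; pool += (0, 1) = (5, 4)
  task-4 needs (3, 0) <= (5, 4) -> finishes; pool += (0, 1) = (5, 5)
  task-5 needs (5, 0) <= (5, 5) -> finishes; pool += (1, 1) = (6, 6)


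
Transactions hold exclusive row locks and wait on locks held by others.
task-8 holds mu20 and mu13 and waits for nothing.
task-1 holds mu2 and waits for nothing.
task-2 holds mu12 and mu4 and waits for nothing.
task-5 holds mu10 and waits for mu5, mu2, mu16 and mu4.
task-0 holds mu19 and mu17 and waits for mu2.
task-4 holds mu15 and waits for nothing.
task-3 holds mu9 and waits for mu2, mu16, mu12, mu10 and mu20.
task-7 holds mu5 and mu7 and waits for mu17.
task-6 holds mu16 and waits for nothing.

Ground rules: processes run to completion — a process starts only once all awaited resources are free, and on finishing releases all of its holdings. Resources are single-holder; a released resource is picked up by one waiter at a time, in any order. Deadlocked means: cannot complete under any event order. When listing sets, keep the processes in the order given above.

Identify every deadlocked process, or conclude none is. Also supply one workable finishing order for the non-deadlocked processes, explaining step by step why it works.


The deadlocked set is empty.
Key observation: the waits form no ring: some process can always run, and its releases unblock the others one by one.
A valid finishing order for the others: task-2, task-6, task-1, task-0, task-8, task-4, task-7, task-5, task-3.
Step-by-step check:
  task-2 waits on nothing -> runs at once and releases mu12 and mu4
  task-6 waits on nothing -> runs at once and releases mu16
  task-1 waits on nothing -> runs at once and releases mu2
  task-0: everything it awaited (mu2) is free; runs, freeing mu19 and mu17
  task-8 waits on nothing -> runs at once and releases mu20 and mu13
  task-4 waits on nothing -> runs at once and releases mu15
  task-7: everything it awaited (mu17) is free; runs, freeing mu5 and mu7
  task-5: everything it awaited (mu5, mu2, mu16 and mu4) is free; runs, freeing mu10
  task-3: everything it awaited (mu2, mu16, mu12, mu10 and mu20) is free; runs, freeing mu9


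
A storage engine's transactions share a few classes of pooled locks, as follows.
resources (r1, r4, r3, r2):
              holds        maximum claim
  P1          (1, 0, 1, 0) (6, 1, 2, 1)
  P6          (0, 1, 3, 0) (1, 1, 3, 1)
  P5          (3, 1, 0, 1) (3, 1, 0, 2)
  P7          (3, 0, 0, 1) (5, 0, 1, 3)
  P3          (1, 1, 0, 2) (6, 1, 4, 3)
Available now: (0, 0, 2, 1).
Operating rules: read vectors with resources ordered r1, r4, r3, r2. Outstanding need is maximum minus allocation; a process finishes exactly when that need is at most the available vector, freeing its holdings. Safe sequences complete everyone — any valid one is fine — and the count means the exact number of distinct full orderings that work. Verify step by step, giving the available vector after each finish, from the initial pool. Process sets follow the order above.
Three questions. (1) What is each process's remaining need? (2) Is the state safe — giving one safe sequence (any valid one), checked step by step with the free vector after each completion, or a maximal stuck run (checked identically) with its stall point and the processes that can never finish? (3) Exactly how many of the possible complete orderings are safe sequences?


(1) Need matrix, components ordered r1, r4, r3, r2:
  P1: (5, 1, 1, 1)
  P6: (1, 0, 0, 1)
  P5: (0, 0, 0, 1)
  P7: (2, 0, 1, 2)
  P3: (5, 0, 4, 1)
(2) SAFE — a valid safe sequence is P5, P7, P6, P1, P3.
Key observation: reading the order forward, P5 is the first process whose need (0, 0, 0, 1) meets the free pool (0, 0, 2, 1) exactly on a resource it requests.
Verifying each step:
  pool = (0, 0, 2, 1)
  P5 needs (0, 0, 0, 1) <= (0, 0, 2, 1) -> finishes; pool += (3, 1, 0, 1) = (3, 1, 2, 2)
  P7 needs (2, 0, 1, 2) <= (3, 1, 2, 2) -> finishes; pool += (3, 0, 0, 1) = (6, 1, 2, 3)
  P6 needs (1, 0, 0, 1) <= (6, 1, 2, 3) -> finishes; pool += (0, 1, 3, 0) = (6, 2, 5, 3)
  P1 needs (5, 1, 1, 1) <= (6, 2, 5, 3) -> finishes; pool += (1, 0, 1, 0) = (7, 2, 6, 3)
  P3 needs (5, 0, 4, 1) <= (7, 2, 6, 3) -> finishes; pool += (1, 1, 0, 2) = (8, 3, 6, 5)
(3) Precisely 5 of the possible complete orderings are safe sequences.
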